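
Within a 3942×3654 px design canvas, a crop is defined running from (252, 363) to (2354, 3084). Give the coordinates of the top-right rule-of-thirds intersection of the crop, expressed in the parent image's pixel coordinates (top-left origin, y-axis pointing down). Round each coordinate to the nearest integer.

Crop width = 2354 − 252 = 2102 px; one third is 700.67 px.
Crop height = 3084 − 363 = 2721 px; one third is 907.00 px.
The top-right point is two-thirds across and one-third down within the crop:
x = 252 + 2 × 700.67 ≈ 1653; y = 363 + 1 × 907.00 ≈ 1270.

x = 1653 px, y = 1270 px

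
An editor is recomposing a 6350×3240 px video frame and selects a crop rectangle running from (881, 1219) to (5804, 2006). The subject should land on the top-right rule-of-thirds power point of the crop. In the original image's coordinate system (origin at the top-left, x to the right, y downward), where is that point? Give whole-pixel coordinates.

Crop width = 5804 − 881 = 4923 px; one third is 1641.00 px.
Crop height = 2006 − 1219 = 787 px; one third is 262.33 px.
The top-right point is two-thirds across and one-third down within the crop:
x = 881 + 2 × 1641.00 ≈ 4163; y = 1219 + 1 × 262.33 ≈ 1481.

x = 4163 px, y = 1481 px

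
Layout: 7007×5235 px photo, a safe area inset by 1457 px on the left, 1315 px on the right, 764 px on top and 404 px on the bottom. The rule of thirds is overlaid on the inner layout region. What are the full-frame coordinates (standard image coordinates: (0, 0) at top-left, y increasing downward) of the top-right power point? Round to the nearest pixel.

Content width = 7007 − 1457 − 1315 = 4235 px; content height = 5235 − 764 − 404 = 4067 px.
Top-right is two-thirds across and one-third down within the inner layout region.
x = 1457 + 2 × 4235/3 = 1457 + 2823.33 ≈ 4280
y = 764 + 1 × 4067/3 = 764 + 1355.67 ≈ 2120

x = 4280 px, y = 2120 px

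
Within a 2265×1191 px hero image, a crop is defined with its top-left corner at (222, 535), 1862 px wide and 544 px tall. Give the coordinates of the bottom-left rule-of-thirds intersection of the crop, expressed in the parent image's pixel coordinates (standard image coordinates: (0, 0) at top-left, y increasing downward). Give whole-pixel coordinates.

(843, 898)

One third of the crop width 1862 is 620.67 px.
One third of the crop height 544 is 181.33 px.
The bottom-left point is one-third across and two-thirds down within the crop:
x = 222 + 1 × 620.67 ≈ 843; y = 535 + 2 × 181.33 ≈ 898.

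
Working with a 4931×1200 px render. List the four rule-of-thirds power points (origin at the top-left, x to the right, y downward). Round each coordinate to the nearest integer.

(1644, 400), (3287, 400), (1644, 800), (3287, 800)

One third of 4931 is 1643.67; one third of 1200 is 400.
Vertical third lines at x = 1644 and x = 3287; horizontal third lines at y = 400 and y = 800.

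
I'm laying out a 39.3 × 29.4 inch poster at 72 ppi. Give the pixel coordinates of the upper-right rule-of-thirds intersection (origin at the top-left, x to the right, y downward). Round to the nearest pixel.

x = 1886 px, y = 706 px

In pixels the canvas is 39.3 × 72 = 2829.6 wide and 29.4 × 72 = 2116.8 tall.
The upper-right point is two-thirds across and one-third down:
x = 2 × 2829.6/3 ≈ 1886; y = 1 × 2116.8/3 ≈ 706.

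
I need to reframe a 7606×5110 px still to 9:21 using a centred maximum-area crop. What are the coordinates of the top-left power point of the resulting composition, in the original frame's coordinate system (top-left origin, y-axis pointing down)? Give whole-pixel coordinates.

x = 3438 px, y = 1703 px

7606/5110 > 9/21, so the 9:21 crop keeps the full height 5110 and trims width to 5110 × 9/21 = 2190.00 px.
Left offset = (7606 − 2190.00)/2 = 2708.00 px; top offset = 0.
Top-left is one-third across and one-third down within the crop:
x = 2708.00 + 1 × 2190.00/3 ≈ 3438; y = 0.00 + 1 × 5110.00/3 ≈ 1703.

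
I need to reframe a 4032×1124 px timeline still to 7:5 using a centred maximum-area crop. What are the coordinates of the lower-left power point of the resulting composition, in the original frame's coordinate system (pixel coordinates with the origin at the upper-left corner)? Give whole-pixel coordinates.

4032/1124 > 7/5, so the 7:5 crop keeps the full height 1124 and trims width to 1124 × 7/5 = 1573.60 px.
Left offset = (4032 − 1573.60)/2 = 1229.20 px; top offset = 0.
Lower-left is one-third across and two-thirds down within the crop:
x = 1229.20 + 1 × 1573.60/3 ≈ 1754; y = 0.00 + 2 × 1124.00/3 ≈ 749.

(1754, 749)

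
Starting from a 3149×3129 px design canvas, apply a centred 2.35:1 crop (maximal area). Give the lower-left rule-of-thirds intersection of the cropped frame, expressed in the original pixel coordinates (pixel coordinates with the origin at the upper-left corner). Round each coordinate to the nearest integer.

3149/3129 < 2.35/1, so the 2.35:1 crop keeps the full width 3149 and trims height to 3149 × 1/2.35 = 1340.00 px.
Top offset = (3129 − 1340.00)/2 = 894.50 px; left offset = 0.
Lower-left is one-third across and two-thirds down within the crop:
x = 0.00 + 1 × 3149.00/3 ≈ 1050; y = 894.50 + 2 × 1340.00/3 ≈ 1788.

x = 1050 px, y = 1788 px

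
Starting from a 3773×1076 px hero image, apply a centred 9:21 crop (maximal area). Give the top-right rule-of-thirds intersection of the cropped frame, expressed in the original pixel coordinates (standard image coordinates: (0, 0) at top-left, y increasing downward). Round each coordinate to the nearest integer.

3773/1076 > 9/21, so the 9:21 crop keeps the full height 1076 and trims width to 1076 × 9/21 = 461.14 px.
Left offset = (3773 − 461.14)/2 = 1655.93 px; top offset = 0.
Top-right is two-thirds across and one-third down within the crop:
x = 1655.93 + 2 × 461.14/3 ≈ 1963; y = 0.00 + 1 × 1076.00/3 ≈ 359.

(1963, 359)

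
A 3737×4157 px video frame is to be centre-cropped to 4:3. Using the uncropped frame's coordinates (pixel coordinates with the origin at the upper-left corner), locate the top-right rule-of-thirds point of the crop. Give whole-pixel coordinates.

(2491, 1611)

3737/4157 < 4/3, so the 4:3 crop keeps the full width 3737 and trims height to 3737 × 3/4 = 2802.75 px.
Top offset = (4157 − 2802.75)/2 = 677.12 px; left offset = 0.
Top-right is two-thirds across and one-third down within the crop:
x = 0.00 + 2 × 3737.00/3 ≈ 2491; y = 677.12 + 1 × 2802.75/3 ≈ 1611.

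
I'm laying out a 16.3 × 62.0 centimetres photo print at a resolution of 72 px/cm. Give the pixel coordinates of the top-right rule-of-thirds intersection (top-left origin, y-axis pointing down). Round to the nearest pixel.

In pixels the canvas is 16.3 × 72 = 1173.6 wide and 62.0 × 72 = 4464 tall.
The top-right point is two-thirds across and one-third down:
x = 2 × 1173.6/3 ≈ 782; y = 1 × 4464/3 ≈ 1488.

x = 782 px, y = 1488 px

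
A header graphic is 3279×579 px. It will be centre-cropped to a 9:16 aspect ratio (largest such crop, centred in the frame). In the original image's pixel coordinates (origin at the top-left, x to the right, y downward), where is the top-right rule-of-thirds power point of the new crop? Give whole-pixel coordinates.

3279/579 > 9/16, so the 9:16 crop keeps the full height 579 and trims width to 579 × 9/16 = 325.69 px.
Left offset = (3279 − 325.69)/2 = 1476.66 px; top offset = 0.
Top-right is two-thirds across and one-third down within the crop:
x = 1476.66 + 2 × 325.69/3 ≈ 1694; y = 0.00 + 1 × 579.00/3 ≈ 193.

(1694, 193)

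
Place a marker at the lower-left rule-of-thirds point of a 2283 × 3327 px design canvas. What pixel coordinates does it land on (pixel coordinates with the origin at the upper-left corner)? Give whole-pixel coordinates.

x = 761 px, y = 2218 px

The lower-left point sits one-third of the way across and two-thirds of the way down.
x = 1 × 2283/3 ≈ 761; y = 2 × 3327/3 ≈ 2218.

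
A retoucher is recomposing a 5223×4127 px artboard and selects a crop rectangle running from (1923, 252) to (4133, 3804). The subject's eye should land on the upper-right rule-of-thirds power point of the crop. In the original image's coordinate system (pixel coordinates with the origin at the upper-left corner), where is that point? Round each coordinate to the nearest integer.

Crop width = 4133 − 1923 = 2210 px; one third is 736.67 px.
Crop height = 3804 − 252 = 3552 px; one third is 1184.00 px.
The upper-right point is two-thirds across and one-third down within the crop:
x = 1923 + 2 × 736.67 ≈ 3396; y = 252 + 1 × 1184.00 ≈ 1436.

x = 3396 px, y = 1436 px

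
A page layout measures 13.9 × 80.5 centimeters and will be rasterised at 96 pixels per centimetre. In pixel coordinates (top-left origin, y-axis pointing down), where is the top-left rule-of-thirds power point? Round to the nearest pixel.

x = 445 px, y = 2576 px

In pixels the canvas is 13.9 × 96 = 1334.4 wide and 80.5 × 96 = 7728 tall.
The top-left point is one-third across and one-third down:
x = 1 × 1334.4/3 ≈ 445; y = 1 × 7728/3 ≈ 2576.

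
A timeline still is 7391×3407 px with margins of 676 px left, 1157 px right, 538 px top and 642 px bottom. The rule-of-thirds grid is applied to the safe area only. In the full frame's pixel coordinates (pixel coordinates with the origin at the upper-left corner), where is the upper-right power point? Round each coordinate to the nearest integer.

Content width = 7391 − 676 − 1157 = 5558 px; content height = 3407 − 538 − 642 = 2227 px.
Upper-right is two-thirds across and one-third down within the safe area.
x = 676 + 2 × 5558/3 = 676 + 3705.33 ≈ 4381
y = 538 + 1 × 2227/3 = 538 + 742.33 ≈ 1280

(4381, 1280)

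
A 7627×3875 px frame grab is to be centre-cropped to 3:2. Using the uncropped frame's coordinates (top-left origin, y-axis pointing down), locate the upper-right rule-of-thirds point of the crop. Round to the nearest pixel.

7627/3875 > 3/2, so the 3:2 crop keeps the full height 3875 and trims width to 3875 × 3/2 = 5812.50 px.
Left offset = (7627 − 5812.50)/2 = 907.25 px; top offset = 0.
Upper-right is two-thirds across and one-third down within the crop:
x = 907.25 + 2 × 5812.50/3 ≈ 4782; y = 0.00 + 1 × 3875.00/3 ≈ 1292.

x = 4782 px, y = 1292 px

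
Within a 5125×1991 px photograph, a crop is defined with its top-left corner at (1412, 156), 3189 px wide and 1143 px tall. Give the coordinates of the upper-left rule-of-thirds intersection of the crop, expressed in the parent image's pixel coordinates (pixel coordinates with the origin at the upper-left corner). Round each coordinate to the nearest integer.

x = 2475 px, y = 537 px

One third of the crop width 3189 is 1063.00 px.
One third of the crop height 1143 is 381.00 px.
The upper-left point is one-third across and one-third down within the crop:
x = 1412 + 1 × 1063.00 ≈ 2475; y = 156 + 1 × 381.00 ≈ 537.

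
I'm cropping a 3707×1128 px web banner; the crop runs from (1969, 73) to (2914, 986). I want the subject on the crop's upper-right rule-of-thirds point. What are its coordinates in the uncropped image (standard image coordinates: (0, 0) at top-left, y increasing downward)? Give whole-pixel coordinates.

Crop width = 2914 − 1969 = 945 px; one third is 315.00 px.
Crop height = 986 − 73 = 913 px; one third is 304.33 px.
The upper-right point is two-thirds across and one-third down within the crop:
x = 1969 + 2 × 315.00 ≈ 2599; y = 73 + 1 × 304.33 ≈ 377.

x = 2599 px, y = 377 px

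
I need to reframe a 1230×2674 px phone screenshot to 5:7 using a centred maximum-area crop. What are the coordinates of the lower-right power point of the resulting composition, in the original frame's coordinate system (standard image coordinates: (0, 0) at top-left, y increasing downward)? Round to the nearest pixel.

1230/2674 < 5/7, so the 5:7 crop keeps the full width 1230 and trims height to 1230 × 7/5 = 1722.00 px.
Top offset = (2674 − 1722.00)/2 = 476.00 px; left offset = 0.
Lower-right is two-thirds across and two-thirds down within the crop:
x = 0.00 + 2 × 1230.00/3 ≈ 820; y = 476.00 + 2 × 1722.00/3 ≈ 1624.

x = 820 px, y = 1624 px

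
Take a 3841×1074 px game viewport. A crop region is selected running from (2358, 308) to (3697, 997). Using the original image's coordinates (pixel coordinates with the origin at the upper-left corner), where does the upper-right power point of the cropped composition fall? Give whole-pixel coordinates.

Crop width = 3697 − 2358 = 1339 px; one third is 446.33 px.
Crop height = 997 − 308 = 689 px; one third is 229.67 px.
The upper-right point is two-thirds across and one-third down within the crop:
x = 2358 + 2 × 446.33 ≈ 3251; y = 308 + 1 × 229.67 ≈ 538.

x = 3251 px, y = 538 px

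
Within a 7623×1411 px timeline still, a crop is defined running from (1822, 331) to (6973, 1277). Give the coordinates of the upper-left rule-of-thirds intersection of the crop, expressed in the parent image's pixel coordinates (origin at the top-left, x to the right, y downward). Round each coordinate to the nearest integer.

Crop width = 6973 − 1822 = 5151 px; one third is 1717.00 px.
Crop height = 1277 − 331 = 946 px; one third is 315.33 px.
The upper-left point is one-third across and one-third down within the crop:
x = 1822 + 1 × 1717.00 ≈ 3539; y = 331 + 1 × 315.33 ≈ 646.

x = 3539 px, y = 646 px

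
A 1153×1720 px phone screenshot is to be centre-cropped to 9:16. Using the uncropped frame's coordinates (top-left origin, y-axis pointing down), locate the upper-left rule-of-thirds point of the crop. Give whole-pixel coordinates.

(415, 573)

1153/1720 > 9/16, so the 9:16 crop keeps the full height 1720 and trims width to 1720 × 9/16 = 967.50 px.
Left offset = (1153 − 967.50)/2 = 92.75 px; top offset = 0.
Upper-left is one-third across and one-third down within the crop:
x = 92.75 + 1 × 967.50/3 ≈ 415; y = 0.00 + 1 × 1720.00/3 ≈ 573.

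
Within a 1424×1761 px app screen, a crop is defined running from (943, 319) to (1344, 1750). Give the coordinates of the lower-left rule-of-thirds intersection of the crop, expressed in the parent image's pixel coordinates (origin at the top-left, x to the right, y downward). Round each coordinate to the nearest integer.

(1077, 1273)

Crop width = 1344 − 943 = 401 px; one third is 133.67 px.
Crop height = 1750 − 319 = 1431 px; one third is 477.00 px.
The lower-left point is one-third across and two-thirds down within the crop:
x = 943 + 1 × 133.67 ≈ 1077; y = 319 + 2 × 477.00 ≈ 1273.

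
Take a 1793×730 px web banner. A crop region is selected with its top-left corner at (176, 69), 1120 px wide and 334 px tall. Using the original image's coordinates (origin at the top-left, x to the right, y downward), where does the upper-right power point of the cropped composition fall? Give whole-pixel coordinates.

One third of the crop width 1120 is 373.33 px.
One third of the crop height 334 is 111.33 px.
The upper-right point is two-thirds across and one-third down within the crop:
x = 176 + 2 × 373.33 ≈ 923; y = 69 + 1 × 111.33 ≈ 180.

x = 923 px, y = 180 px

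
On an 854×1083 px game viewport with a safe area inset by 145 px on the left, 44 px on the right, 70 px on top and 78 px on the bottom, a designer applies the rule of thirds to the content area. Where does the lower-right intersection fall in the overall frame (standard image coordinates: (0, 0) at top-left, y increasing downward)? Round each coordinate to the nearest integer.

Content width = 854 − 145 − 44 = 665 px; content height = 1083 − 70 − 78 = 935 px.
Lower-right is two-thirds across and two-thirds down within the content area.
x = 145 + 2 × 665/3 = 145 + 443.33 ≈ 588
y = 70 + 2 × 935/3 = 70 + 623.33 ≈ 693

(588, 693)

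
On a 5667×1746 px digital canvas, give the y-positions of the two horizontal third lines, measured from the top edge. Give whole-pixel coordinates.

582 px and 1164 px

1746 / 3 = 582, so the horizontal lines sit at one and two thirds of 1746.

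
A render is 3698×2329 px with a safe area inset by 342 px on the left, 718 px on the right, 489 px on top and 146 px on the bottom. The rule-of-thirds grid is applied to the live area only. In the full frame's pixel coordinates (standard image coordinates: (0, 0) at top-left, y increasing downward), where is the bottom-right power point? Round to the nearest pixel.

x = 2101 px, y = 1618 px

Content width = 3698 − 342 − 718 = 2638 px; content height = 2329 − 489 − 146 = 1694 px.
Bottom-right is two-thirds across and two-thirds down within the live area.
x = 342 + 2 × 2638/3 = 342 + 1758.67 ≈ 2101
y = 489 + 2 × 1694/3 = 489 + 1129.33 ≈ 1618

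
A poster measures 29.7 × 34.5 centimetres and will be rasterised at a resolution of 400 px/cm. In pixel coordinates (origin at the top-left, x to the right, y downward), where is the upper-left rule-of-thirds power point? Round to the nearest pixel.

In pixels the canvas is 29.7 × 400 = 11880 wide and 34.5 × 400 = 13800 tall.
The upper-left point is one-third across and one-third down:
x = 1 × 11880/3 ≈ 3960; y = 1 × 13800/3 ≈ 4600.

x = 3960 px, y = 4600 px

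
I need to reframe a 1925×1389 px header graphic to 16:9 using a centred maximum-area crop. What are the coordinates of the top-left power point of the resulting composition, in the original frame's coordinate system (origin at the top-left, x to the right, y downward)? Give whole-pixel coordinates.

1925/1389 < 16/9, so the 16:9 crop keeps the full width 1925 and trims height to 1925 × 9/16 = 1082.81 px.
Top offset = (1389 − 1082.81)/2 = 153.09 px; left offset = 0.
Top-left is one-third across and one-third down within the crop:
x = 0.00 + 1 × 1925.00/3 ≈ 642; y = 153.09 + 1 × 1082.81/3 ≈ 514.

x = 642 px, y = 514 px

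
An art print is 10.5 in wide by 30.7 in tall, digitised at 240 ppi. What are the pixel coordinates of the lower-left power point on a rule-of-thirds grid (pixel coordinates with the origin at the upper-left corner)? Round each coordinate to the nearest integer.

x = 840 px, y = 4912 px

In pixels the canvas is 10.5 × 240 = 2520 wide and 30.7 × 240 = 7368 tall.
The lower-left point is one-third across and two-thirds down:
x = 1 × 2520/3 ≈ 840; y = 2 × 7368/3 ≈ 4912.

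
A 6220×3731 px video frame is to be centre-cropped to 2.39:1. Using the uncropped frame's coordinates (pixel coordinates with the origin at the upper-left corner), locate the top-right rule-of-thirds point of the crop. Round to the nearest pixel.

x = 4147 px, y = 1432 px

6220/3731 < 2.39/1, so the 2.39:1 crop keeps the full width 6220 and trims height to 6220 × 1/2.39 = 2602.51 px.
Top offset = (3731 − 2602.51)/2 = 564.24 px; left offset = 0.
Top-right is two-thirds across and one-third down within the crop:
x = 0.00 + 2 × 6220.00/3 ≈ 4147; y = 564.24 + 1 × 2602.51/3 ≈ 1432.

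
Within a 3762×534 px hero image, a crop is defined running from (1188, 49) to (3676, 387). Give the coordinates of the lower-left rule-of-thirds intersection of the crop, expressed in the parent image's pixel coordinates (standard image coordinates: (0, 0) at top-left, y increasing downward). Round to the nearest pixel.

(2017, 274)

Crop width = 3676 − 1188 = 2488 px; one third is 829.33 px.
Crop height = 387 − 49 = 338 px; one third is 112.67 px.
The lower-left point is one-third across and two-thirds down within the crop:
x = 1188 + 1 × 829.33 ≈ 2017; y = 49 + 2 × 112.67 ≈ 274.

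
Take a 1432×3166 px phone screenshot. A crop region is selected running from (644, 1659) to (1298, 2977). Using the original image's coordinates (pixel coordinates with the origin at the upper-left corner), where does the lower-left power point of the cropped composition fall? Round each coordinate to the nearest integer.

Crop width = 1298 − 644 = 654 px; one third is 218.00 px.
Crop height = 2977 − 1659 = 1318 px; one third is 439.33 px.
The lower-left point is one-third across and two-thirds down within the crop:
x = 644 + 1 × 218.00 ≈ 862; y = 1659 + 2 × 439.33 ≈ 2538.

(862, 2538)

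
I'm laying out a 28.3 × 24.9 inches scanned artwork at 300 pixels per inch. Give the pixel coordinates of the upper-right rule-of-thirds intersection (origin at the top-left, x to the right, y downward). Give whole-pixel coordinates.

In pixels the canvas is 28.3 × 300 = 8490 wide and 24.9 × 300 = 7470 tall.
The upper-right point is two-thirds across and one-third down:
x = 2 × 8490/3 ≈ 5660; y = 1 × 7470/3 ≈ 2490.

x = 5660 px, y = 2490 px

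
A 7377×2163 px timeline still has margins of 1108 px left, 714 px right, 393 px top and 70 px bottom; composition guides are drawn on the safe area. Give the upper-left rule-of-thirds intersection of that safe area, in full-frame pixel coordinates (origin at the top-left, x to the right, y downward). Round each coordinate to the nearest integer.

Content width = 7377 − 1108 − 714 = 5555 px; content height = 2163 − 393 − 70 = 1700 px.
Upper-left is one-third across and one-third down within the safe area.
x = 1108 + 1 × 5555/3 = 1108 + 1851.67 ≈ 2960
y = 393 + 1 × 1700/3 = 393 + 566.67 ≈ 960

(2960, 960)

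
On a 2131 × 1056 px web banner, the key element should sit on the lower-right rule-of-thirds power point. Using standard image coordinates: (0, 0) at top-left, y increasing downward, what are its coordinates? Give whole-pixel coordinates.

(1421, 704)

The lower-right point sits two-thirds of the way across and two-thirds of the way down.
x = 2 × 2131/3 ≈ 1421; y = 2 × 1056/3 ≈ 704.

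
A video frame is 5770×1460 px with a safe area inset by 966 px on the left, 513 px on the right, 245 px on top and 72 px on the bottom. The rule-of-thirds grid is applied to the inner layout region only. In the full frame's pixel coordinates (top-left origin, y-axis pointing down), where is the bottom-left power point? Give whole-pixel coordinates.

Content width = 5770 − 966 − 513 = 4291 px; content height = 1460 − 245 − 72 = 1143 px.
Bottom-left is one-third across and two-thirds down within the inner layout region.
x = 966 + 1 × 4291/3 = 966 + 1430.33 ≈ 2396
y = 245 + 2 × 1143/3 = 245 + 762.00 ≈ 1007

(2396, 1007)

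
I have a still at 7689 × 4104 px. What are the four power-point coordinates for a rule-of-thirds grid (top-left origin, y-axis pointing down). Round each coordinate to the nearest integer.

One third of 7689 is 2563; one third of 4104 is 1368.
Vertical third lines at x = 2563 and x = 5126; horizontal third lines at y = 1368 and y = 2736.

(2563, 1368), (5126, 1368), (2563, 2736), (5126, 2736)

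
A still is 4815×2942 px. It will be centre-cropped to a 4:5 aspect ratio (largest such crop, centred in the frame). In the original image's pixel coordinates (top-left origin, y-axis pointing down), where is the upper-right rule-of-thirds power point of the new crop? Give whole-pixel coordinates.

4815/2942 > 4/5, so the 4:5 crop keeps the full height 2942 and trims width to 2942 × 4/5 = 2353.60 px.
Left offset = (4815 − 2353.60)/2 = 1230.70 px; top offset = 0.
Upper-right is two-thirds across and one-third down within the crop:
x = 1230.70 + 2 × 2353.60/3 ≈ 2800; y = 0.00 + 1 × 2942.00/3 ≈ 981.

x = 2800 px, y = 981 px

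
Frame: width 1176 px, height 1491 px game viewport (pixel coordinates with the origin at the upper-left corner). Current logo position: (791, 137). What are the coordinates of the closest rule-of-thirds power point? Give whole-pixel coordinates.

Third lines: x ∈ {392, 784}, y ∈ {497, 994}.
791 is closer to x = 784; 137 is closer to y = 497.
So the nearest intersection is the upper-right power point.

x = 784 px, y = 497 px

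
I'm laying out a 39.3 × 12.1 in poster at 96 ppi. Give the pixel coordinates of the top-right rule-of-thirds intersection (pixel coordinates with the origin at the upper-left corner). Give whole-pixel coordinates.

x = 2515 px, y = 387 px

In pixels the canvas is 39.3 × 96 = 3772.8 wide and 12.1 × 96 = 1161.6 tall.
The top-right point is two-thirds across and one-third down:
x = 2 × 3772.8/3 ≈ 2515; y = 1 × 1161.6/3 ≈ 387.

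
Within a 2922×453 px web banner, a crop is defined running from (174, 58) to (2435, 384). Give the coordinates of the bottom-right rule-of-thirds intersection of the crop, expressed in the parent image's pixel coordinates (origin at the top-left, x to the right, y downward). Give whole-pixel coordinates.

(1681, 275)

Crop width = 2435 − 174 = 2261 px; one third is 753.67 px.
Crop height = 384 − 58 = 326 px; one third is 108.67 px.
The bottom-right point is two-thirds across and two-thirds down within the crop:
x = 174 + 2 × 753.67 ≈ 1681; y = 58 + 2 × 108.67 ≈ 275.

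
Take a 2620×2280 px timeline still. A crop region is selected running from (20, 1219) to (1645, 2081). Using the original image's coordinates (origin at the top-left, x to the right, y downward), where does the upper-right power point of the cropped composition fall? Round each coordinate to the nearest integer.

x = 1103 px, y = 1506 px

Crop width = 1645 − 20 = 1625 px; one third is 541.67 px.
Crop height = 2081 − 1219 = 862 px; one third is 287.33 px.
The upper-right point is two-thirds across and one-third down within the crop:
x = 20 + 2 × 541.67 ≈ 1103; y = 1219 + 1 × 287.33 ≈ 1506.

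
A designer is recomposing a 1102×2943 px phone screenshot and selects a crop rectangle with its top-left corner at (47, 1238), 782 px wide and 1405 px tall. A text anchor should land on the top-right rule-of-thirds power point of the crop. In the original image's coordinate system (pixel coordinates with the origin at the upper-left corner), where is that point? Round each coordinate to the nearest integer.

x = 568 px, y = 1706 px

One third of the crop width 782 is 260.67 px.
One third of the crop height 1405 is 468.33 px.
The top-right point is two-thirds across and one-third down within the crop:
x = 47 + 2 × 260.67 ≈ 568; y = 1238 + 1 × 468.33 ≈ 1706.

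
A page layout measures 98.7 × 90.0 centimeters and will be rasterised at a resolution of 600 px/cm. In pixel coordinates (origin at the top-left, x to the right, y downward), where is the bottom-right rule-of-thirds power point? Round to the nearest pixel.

In pixels the canvas is 98.7 × 600 = 59220 wide and 90.0 × 600 = 54000 tall.
The bottom-right point is two-thirds across and two-thirds down:
x = 2 × 59220/3 ≈ 39480; y = 2 × 54000/3 ≈ 36000.

(39480, 36000)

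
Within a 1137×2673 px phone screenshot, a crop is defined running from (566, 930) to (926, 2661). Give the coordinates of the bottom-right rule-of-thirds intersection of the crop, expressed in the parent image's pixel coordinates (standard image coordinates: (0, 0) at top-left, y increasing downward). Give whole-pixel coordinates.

x = 806 px, y = 2084 px

Crop width = 926 − 566 = 360 px; one third is 120.00 px.
Crop height = 2661 − 930 = 1731 px; one third is 577.00 px.
The bottom-right point is two-thirds across and two-thirds down within the crop:
x = 566 + 2 × 120.00 ≈ 806; y = 930 + 2 × 577.00 ≈ 2084.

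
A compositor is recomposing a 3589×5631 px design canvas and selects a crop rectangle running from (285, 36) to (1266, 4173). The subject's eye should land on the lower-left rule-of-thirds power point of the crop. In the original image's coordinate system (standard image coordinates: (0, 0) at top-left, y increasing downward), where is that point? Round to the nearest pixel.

Crop width = 1266 − 285 = 981 px; one third is 327.00 px.
Crop height = 4173 − 36 = 4137 px; one third is 1379.00 px.
The lower-left point is one-third across and two-thirds down within the crop:
x = 285 + 1 × 327.00 ≈ 612; y = 36 + 2 × 1379.00 ≈ 2794.

x = 612 px, y = 2794 px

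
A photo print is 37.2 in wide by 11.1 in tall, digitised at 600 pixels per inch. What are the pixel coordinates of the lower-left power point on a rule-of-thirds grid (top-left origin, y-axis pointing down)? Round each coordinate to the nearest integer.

In pixels the canvas is 37.2 × 600 = 22320 wide and 11.1 × 600 = 6660 tall.
The lower-left point is one-third across and two-thirds down:
x = 1 × 22320/3 ≈ 7440; y = 2 × 6660/3 ≈ 4440.

x = 7440 px, y = 4440 px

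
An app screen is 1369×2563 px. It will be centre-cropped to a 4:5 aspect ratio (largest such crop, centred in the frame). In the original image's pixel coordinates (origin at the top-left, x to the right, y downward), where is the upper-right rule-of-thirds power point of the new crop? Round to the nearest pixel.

x = 913 px, y = 996 px

1369/2563 < 4/5, so the 4:5 crop keeps the full width 1369 and trims height to 1369 × 5/4 = 1711.25 px.
Top offset = (2563 − 1711.25)/2 = 425.88 px; left offset = 0.
Upper-right is two-thirds across and one-third down within the crop:
x = 0.00 + 2 × 1369.00/3 ≈ 913; y = 425.88 + 1 × 1711.25/3 ≈ 996.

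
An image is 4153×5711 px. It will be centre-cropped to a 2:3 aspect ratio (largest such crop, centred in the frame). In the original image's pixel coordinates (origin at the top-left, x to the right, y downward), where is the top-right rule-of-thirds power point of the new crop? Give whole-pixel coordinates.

4153/5711 > 2/3, so the 2:3 crop keeps the full height 5711 and trims width to 5711 × 2/3 = 3807.33 px.
Left offset = (4153 − 3807.33)/2 = 172.83 px; top offset = 0.
Top-right is two-thirds across and one-third down within the crop:
x = 172.83 + 2 × 3807.33/3 ≈ 2711; y = 0.00 + 1 × 5711.00/3 ≈ 1904.

(2711, 1904)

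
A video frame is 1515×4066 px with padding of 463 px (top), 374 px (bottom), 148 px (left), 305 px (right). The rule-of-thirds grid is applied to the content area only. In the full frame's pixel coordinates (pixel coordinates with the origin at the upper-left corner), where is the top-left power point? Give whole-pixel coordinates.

Content width = 1515 − 148 − 305 = 1062 px; content height = 4066 − 463 − 374 = 3229 px.
Top-left is one-third across and one-third down within the content area.
x = 148 + 1 × 1062/3 = 148 + 354.00 ≈ 502
y = 463 + 1 × 3229/3 = 463 + 1076.33 ≈ 1539

(502, 1539)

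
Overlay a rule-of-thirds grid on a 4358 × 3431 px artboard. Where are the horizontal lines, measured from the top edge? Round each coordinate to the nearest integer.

3431 / 3 = 1143.67, so the horizontal lines sit at one and two thirds of 3431.

1144 px and 2287 px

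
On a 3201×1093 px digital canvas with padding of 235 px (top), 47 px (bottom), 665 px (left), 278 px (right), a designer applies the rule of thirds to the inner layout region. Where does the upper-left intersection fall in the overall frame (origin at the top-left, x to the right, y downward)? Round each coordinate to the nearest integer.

x = 1418 px, y = 505 px

Content width = 3201 − 665 − 278 = 2258 px; content height = 1093 − 235 − 47 = 811 px.
Upper-left is one-third across and one-third down within the inner layout region.
x = 665 + 1 × 2258/3 = 665 + 752.67 ≈ 1418
y = 235 + 1 × 811/3 = 235 + 270.33 ≈ 505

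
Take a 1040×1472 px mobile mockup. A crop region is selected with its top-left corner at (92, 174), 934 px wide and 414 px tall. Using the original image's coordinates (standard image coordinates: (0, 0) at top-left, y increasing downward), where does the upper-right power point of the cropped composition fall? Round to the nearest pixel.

x = 715 px, y = 312 px

One third of the crop width 934 is 311.33 px.
One third of the crop height 414 is 138.00 px.
The upper-right point is two-thirds across and one-third down within the crop:
x = 92 + 2 × 311.33 ≈ 715; y = 174 + 1 × 138.00 ≈ 312.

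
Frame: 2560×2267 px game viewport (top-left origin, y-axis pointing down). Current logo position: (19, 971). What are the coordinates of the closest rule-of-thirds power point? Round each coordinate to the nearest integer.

(853, 756)

Third lines: x ∈ {853, 1707}, y ∈ {756, 1511}.
19 is closer to x = 853; 971 is closer to y = 756.
So the nearest intersection is the upper-left power point.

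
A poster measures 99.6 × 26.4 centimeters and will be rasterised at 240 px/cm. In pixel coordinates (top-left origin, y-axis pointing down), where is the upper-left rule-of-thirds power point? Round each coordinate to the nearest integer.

x = 7968 px, y = 2112 px

In pixels the canvas is 99.6 × 240 = 23904 wide and 26.4 × 240 = 6336 tall.
The upper-left point is one-third across and one-third down:
x = 1 × 23904/3 ≈ 7968; y = 1 × 6336/3 ≈ 2112.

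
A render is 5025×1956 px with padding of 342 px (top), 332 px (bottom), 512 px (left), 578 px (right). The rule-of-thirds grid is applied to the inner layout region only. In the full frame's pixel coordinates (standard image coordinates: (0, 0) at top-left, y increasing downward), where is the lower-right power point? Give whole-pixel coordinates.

x = 3135 px, y = 1197 px

Content width = 5025 − 512 − 578 = 3935 px; content height = 1956 − 342 − 332 = 1282 px.
Lower-right is two-thirds across and two-thirds down within the inner layout region.
x = 512 + 2 × 3935/3 = 512 + 2623.33 ≈ 3135
y = 342 + 2 × 1282/3 = 342 + 854.67 ≈ 1197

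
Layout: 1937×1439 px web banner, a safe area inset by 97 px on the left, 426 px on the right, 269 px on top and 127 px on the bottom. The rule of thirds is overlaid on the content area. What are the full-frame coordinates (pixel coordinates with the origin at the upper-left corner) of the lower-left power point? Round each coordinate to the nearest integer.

(568, 964)

Content width = 1937 − 97 − 426 = 1414 px; content height = 1439 − 269 − 127 = 1043 px.
Lower-left is one-third across and two-thirds down within the content area.
x = 97 + 1 × 1414/3 = 97 + 471.33 ≈ 568
y = 269 + 2 × 1043/3 = 269 + 695.33 ≈ 964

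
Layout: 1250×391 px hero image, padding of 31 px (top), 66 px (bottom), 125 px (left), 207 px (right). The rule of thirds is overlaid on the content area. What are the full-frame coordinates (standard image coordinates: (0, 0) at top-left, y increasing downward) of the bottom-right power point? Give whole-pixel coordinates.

Content width = 1250 − 125 − 207 = 918 px; content height = 391 − 31 − 66 = 294 px.
Bottom-right is two-thirds across and two-thirds down within the content area.
x = 125 + 2 × 918/3 = 125 + 612.00 ≈ 737
y = 31 + 2 × 294/3 = 31 + 196.00 ≈ 227

x = 737 px, y = 227 px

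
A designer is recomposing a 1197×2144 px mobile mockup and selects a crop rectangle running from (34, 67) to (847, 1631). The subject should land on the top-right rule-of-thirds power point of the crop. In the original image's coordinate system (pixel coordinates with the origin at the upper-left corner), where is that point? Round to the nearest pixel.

x = 576 px, y = 588 px

Crop width = 847 − 34 = 813 px; one third is 271.00 px.
Crop height = 1631 − 67 = 1564 px; one third is 521.33 px.
The top-right point is two-thirds across and one-third down within the crop:
x = 34 + 2 × 271.00 ≈ 576; y = 67 + 1 × 521.33 ≈ 588.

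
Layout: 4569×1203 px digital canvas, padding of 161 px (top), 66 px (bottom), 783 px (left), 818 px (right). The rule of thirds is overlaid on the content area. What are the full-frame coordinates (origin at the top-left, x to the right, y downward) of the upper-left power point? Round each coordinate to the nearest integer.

(1772, 486)

Content width = 4569 − 783 − 818 = 2968 px; content height = 1203 − 161 − 66 = 976 px.
Upper-left is one-third across and one-third down within the content area.
x = 783 + 1 × 2968/3 = 783 + 989.33 ≈ 1772
y = 161 + 1 × 976/3 = 161 + 325.33 ≈ 486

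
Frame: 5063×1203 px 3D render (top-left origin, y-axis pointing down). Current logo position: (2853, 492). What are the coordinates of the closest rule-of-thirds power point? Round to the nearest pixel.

Third lines: x ∈ {1688, 3375}, y ∈ {401, 802}.
2853 is closer to x = 3375; 492 is closer to y = 401.
So the nearest intersection is the upper-right power point.

x = 3375 px, y = 401 px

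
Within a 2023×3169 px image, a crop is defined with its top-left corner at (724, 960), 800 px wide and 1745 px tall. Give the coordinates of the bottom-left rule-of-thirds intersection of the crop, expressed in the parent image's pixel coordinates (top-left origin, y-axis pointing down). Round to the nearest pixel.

One third of the crop width 800 is 266.67 px.
One third of the crop height 1745 is 581.67 px.
The bottom-left point is one-third across and two-thirds down within the crop:
x = 724 + 1 × 266.67 ≈ 991; y = 960 + 2 × 581.67 ≈ 2123.

x = 991 px, y = 2123 px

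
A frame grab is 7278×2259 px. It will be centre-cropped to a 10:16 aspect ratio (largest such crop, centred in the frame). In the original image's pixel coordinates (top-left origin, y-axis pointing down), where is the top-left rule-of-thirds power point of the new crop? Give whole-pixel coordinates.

(3404, 753)

7278/2259 > 10/16, so the 10:16 crop keeps the full height 2259 and trims width to 2259 × 10/16 = 1411.88 px.
Left offset = (7278 − 1411.88)/2 = 2933.06 px; top offset = 0.
Top-left is one-third across and one-third down within the crop:
x = 2933.06 + 1 × 1411.88/3 ≈ 3404; y = 0.00 + 1 × 2259.00/3 ≈ 753.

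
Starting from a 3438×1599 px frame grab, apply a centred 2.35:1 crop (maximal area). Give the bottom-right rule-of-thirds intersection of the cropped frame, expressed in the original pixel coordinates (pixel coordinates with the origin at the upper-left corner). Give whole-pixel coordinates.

3438/1599 < 2.35/1, so the 2.35:1 crop keeps the full width 3438 and trims height to 3438 × 1/2.35 = 1462.98 px.
Top offset = (1599 − 1462.98)/2 = 68.01 px; left offset = 0.
Bottom-right is two-thirds across and two-thirds down within the crop:
x = 0.00 + 2 × 3438.00/3 ≈ 2292; y = 68.01 + 2 × 1462.98/3 ≈ 1043.

x = 2292 px, y = 1043 px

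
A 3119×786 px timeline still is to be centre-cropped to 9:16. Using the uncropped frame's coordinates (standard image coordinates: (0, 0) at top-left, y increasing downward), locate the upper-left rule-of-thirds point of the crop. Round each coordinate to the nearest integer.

x = 1486 px, y = 262 px

3119/786 > 9/16, so the 9:16 crop keeps the full height 786 and trims width to 786 × 9/16 = 442.12 px.
Left offset = (3119 − 442.12)/2 = 1338.44 px; top offset = 0.
Upper-left is one-third across and one-third down within the crop:
x = 1338.44 + 1 × 442.12/3 ≈ 1486; y = 0.00 + 1 × 786.00/3 ≈ 262.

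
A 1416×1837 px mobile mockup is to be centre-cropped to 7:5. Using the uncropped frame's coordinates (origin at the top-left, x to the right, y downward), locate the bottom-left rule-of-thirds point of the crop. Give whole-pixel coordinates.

x = 472 px, y = 1087 px

1416/1837 < 7/5, so the 7:5 crop keeps the full width 1416 and trims height to 1416 × 5/7 = 1011.43 px.
Top offset = (1837 − 1011.43)/2 = 412.79 px; left offset = 0.
Bottom-left is one-third across and two-thirds down within the crop:
x = 0.00 + 1 × 1416.00/3 ≈ 472; y = 412.79 + 2 × 1011.43/3 ≈ 1087.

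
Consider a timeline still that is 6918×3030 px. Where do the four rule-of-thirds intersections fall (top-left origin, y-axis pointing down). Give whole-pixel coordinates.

One third of 6918 is 2306; one third of 3030 is 1010.
Vertical third lines at x = 2306 and x = 4612; horizontal third lines at y = 1010 and y = 2020.

(2306, 1010), (4612, 1010), (2306, 2020), (4612, 2020)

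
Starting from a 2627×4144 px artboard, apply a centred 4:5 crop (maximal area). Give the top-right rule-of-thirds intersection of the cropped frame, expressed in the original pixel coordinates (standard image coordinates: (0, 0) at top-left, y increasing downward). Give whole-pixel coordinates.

(1751, 1525)

2627/4144 < 4/5, so the 4:5 crop keeps the full width 2627 and trims height to 2627 × 5/4 = 3283.75 px.
Top offset = (4144 − 3283.75)/2 = 430.12 px; left offset = 0.
Top-right is two-thirds across and one-third down within the crop:
x = 0.00 + 2 × 2627.00/3 ≈ 1751; y = 430.12 + 1 × 3283.75/3 ≈ 1525.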